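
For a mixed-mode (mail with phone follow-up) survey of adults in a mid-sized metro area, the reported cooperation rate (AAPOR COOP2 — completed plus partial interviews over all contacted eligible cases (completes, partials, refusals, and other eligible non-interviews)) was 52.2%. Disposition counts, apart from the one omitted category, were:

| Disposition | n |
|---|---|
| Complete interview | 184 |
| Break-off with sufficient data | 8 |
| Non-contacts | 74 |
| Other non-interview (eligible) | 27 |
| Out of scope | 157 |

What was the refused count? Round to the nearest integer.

149

Top = 184 + 8 = 192
COOP2 = 192 / D = 0.522
D = 192 / 0.522 = 367.8
Rest of base = 219
refused = 367.8 − 219 ≈ 149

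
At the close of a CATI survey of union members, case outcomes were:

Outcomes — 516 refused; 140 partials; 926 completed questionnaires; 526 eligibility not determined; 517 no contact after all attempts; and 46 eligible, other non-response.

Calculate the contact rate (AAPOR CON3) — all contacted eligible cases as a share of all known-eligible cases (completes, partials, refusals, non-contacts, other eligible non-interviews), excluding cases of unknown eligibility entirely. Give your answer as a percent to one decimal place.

Num = 926 + 140 + 516 + 46 = 1628
Denom = 926 + 140 + 516 + 517 + 46 = 2145
CON3 = 1628 / 2145 = 0.7590

75.9%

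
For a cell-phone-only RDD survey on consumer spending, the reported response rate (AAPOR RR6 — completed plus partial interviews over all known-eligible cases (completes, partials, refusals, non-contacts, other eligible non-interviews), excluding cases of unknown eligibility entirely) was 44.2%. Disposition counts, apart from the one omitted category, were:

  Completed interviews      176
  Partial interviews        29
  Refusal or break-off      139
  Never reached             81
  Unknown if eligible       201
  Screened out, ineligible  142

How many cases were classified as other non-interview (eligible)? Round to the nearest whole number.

Num: 176 + 29 = 205
RR6 = 205 / D = 0.442
D = 205 / 0.442 = 463.8
Remaining denominator categories sum to 425
other non-interview (eligible) = 463.8 − 425 ≈ 39

39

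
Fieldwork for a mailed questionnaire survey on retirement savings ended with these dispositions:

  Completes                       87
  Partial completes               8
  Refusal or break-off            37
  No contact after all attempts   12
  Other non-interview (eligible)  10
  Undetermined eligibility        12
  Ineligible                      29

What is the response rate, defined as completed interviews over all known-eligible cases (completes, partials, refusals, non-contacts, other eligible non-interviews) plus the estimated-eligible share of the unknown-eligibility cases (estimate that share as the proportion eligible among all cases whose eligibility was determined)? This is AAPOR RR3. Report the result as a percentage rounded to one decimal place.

Num = 87
Determined eligible = 87 + 8 + 37 + 12 + 10 = 154
e = 154 / (154 + 29) = 154 / 183 = 0.8415
e × U = 0.8415 × 12 = 10.10
Base = 154 + 10.10 = 164.10
RR3 = 87 / 164.10 = 0.5302

53.0%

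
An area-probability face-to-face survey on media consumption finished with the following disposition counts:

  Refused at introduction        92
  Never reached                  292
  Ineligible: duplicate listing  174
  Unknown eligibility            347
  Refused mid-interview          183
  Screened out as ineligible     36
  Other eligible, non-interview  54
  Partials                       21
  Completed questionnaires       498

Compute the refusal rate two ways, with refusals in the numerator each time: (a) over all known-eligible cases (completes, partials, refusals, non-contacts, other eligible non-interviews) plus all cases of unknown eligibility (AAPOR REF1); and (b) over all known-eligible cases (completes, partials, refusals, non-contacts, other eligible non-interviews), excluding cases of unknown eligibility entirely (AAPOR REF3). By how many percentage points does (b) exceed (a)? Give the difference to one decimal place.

Refused = 92 + 183 = 275
Ineligible = 36 + 174 = 210
Num: 275
Base: 498 + 21 + 275 + 292 + 54 + 347 = 1487
REF1 = 275 / 1487 = 0.1849
Base: 498 + 21 + 275 + 292 + 54 = 1140
REF3 = 275 / 1140 = 0.2412
Difference = 24.12 − 18.49 = 5.63 percentage points

5.6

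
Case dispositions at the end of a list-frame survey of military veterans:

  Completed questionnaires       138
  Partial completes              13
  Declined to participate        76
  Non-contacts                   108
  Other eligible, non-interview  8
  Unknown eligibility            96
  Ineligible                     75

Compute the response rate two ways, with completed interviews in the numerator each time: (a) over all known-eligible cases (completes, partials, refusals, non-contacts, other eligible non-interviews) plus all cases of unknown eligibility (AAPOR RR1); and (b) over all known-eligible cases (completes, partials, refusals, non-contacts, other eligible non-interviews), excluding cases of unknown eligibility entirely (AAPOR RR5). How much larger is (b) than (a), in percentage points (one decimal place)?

8.8

Top = 138
Denom = 138 + 13 + 76 + 108 + 8 + 96 = 439
RR1 = 138 / 439 = 0.3144
Denom = 138 + 13 + 76 + 108 + 8 = 343
RR5 = 138 / 343 = 0.4023
Difference = 40.23 − 31.44 = 8.79 percentage points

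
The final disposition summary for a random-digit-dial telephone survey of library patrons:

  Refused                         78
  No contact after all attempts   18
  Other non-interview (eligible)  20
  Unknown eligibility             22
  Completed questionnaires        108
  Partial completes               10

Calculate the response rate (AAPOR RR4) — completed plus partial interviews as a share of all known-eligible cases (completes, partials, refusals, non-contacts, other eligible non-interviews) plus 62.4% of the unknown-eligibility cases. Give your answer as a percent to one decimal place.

47.6%

Numerator: 108 + 10 = 118
Eligible (known): 108 + 10 + 78 + 18 + 20 = 234
Eligible share of unknowns: 0.6240 × 22 = 13.73
Denominator: 234 + 13.73 = 247.73
RR4 = 118 / 247.73 = 0.4763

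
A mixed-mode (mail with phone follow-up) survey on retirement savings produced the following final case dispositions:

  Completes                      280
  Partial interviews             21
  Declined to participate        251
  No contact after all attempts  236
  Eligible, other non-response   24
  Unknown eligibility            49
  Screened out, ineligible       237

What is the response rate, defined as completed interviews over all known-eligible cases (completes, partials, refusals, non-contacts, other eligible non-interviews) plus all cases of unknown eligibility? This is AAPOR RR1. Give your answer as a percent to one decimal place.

Num: 280
Denom: 280 + 21 + 251 + 236 + 24 + 49 = 861
RR1 = 280 / 861 = 0.3252

32.5%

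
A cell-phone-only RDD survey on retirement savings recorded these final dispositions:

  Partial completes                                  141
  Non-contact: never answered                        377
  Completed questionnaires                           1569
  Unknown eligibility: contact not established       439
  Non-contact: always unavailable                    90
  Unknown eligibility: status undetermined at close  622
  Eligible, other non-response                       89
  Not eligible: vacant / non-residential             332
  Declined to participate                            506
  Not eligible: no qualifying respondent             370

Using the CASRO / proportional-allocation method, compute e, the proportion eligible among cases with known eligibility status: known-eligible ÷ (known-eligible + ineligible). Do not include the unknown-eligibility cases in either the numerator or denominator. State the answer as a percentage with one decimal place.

No answer / not reached = 377 + 90 = 467
Unknown eligibility = 439 + 622 = 1061
Screened out, ineligible = 370 + 332 = 702
Eligible (known): 1569 + 141 + 506 + 467 + 89 = 2772
e = 2772 / (2772 + 702) = 2772 / 3474 = 0.7979

79.8%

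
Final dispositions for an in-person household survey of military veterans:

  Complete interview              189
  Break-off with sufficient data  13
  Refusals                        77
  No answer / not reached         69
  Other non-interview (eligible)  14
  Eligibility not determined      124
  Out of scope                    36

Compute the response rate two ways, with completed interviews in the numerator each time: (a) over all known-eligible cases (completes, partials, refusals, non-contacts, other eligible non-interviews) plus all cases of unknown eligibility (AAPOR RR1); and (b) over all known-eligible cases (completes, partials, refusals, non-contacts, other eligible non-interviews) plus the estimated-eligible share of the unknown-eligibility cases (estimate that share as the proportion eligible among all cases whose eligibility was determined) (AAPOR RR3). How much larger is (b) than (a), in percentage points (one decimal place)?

0.9

Numerator = 189
Base = 189 + 13 + 77 + 69 + 14 + 124 = 486
RR1 = 189 / 486 = 0.3889
Determined eligible = 189 + 13 + 77 + 69 + 14 = 362
e = 362 / (362 + 36) = 362 / 398 = 0.9095
e × U = 0.9095 × 124 = 112.78
Base = 362 + 112.78 = 474.78
RR3 = 189 / 474.78 = 0.3981
Difference = 39.81 − 38.89 = 0.92 percentage points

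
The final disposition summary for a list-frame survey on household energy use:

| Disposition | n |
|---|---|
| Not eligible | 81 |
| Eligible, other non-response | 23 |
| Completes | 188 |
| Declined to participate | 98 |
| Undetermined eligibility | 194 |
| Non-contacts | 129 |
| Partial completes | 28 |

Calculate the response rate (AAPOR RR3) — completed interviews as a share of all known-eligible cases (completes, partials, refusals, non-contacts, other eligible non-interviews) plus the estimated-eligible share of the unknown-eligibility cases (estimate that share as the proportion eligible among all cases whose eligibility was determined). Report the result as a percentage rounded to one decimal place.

29.8%

Top = 188
Determined eligible = 188 + 28 + 98 + 129 + 23 = 466
e = 466 / (466 + 81) = 466 / 547 = 0.8519
Eligible share of unknowns = 0.8519 × 194 = 165.27
Denom = 466 + 165.27 = 631.27
RR3 = 188 / 631.27 = 0.2978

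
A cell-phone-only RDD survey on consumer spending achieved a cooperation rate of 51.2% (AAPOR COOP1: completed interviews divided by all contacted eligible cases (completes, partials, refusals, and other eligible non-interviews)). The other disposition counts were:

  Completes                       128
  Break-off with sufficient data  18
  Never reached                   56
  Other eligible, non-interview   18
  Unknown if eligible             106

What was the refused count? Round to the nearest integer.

COOP1 = 128 / D = 0.512
D = 128 / 0.512 = 250.0
Remaining denominator categories sum to 164
refused = 250.0 − 164 ≈ 86

86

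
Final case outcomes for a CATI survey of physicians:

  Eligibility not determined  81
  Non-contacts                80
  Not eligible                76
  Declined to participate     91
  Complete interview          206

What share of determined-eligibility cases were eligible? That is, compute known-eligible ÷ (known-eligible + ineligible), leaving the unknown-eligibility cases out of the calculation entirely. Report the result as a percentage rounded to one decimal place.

83.2%

Determined eligible → 206 + 91 + 80 = 377
e = 377 / (377 + 76) = 377 / 453 = 0.8322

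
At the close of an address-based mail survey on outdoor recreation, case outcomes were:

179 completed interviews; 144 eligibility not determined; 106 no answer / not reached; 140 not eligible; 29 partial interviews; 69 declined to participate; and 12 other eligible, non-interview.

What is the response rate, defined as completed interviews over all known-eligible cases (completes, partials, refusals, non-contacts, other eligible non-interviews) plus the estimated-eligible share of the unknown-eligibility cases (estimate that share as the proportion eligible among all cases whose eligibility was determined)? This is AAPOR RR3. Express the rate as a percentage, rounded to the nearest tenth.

35.7%

Numerator: 179
Known eligible: 179 + 29 + 69 + 106 + 12 = 395
e = 395 / (395 + 140) = 395 / 535 = 0.7383
Estimated eligible among unknowns: 0.7383 × 144 = 106.32
Denom: 395 + 106.32 = 501.32
RR3 = 179 / 501.32 = 0.3571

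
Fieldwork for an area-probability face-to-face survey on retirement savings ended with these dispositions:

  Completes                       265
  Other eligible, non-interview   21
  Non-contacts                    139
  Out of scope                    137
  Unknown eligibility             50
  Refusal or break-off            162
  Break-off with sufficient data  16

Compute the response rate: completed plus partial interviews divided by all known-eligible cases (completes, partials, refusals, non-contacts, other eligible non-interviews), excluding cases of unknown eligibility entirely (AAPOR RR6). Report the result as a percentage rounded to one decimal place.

46.6%

Top = 265 + 16 = 281
Denom = 265 + 16 + 162 + 139 + 21 = 603
RR6 = 281 / 603 = 0.4660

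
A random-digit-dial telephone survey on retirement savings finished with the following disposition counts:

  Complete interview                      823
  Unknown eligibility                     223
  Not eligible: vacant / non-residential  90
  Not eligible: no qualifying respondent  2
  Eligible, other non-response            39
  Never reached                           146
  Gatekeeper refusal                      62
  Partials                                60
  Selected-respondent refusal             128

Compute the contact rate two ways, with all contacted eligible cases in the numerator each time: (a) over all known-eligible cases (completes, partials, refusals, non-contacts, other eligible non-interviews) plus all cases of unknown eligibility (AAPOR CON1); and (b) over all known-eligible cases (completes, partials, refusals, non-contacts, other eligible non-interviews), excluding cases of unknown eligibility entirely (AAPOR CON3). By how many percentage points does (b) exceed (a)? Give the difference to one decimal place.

Refusals = 62 + 128 = 190
Out of scope = 2 + 90 = 92
Top = 823 + 60 + 190 + 39 = 1112
Base = 823 + 60 + 190 + 146 + 39 + 223 = 1481
CON1 = 1112 / 1481 = 0.7508
Base = 823 + 60 + 190 + 146 + 39 = 1258
CON3 = 1112 / 1258 = 0.8839
Difference = 88.39 − 75.08 = 13.31 percentage points

13.3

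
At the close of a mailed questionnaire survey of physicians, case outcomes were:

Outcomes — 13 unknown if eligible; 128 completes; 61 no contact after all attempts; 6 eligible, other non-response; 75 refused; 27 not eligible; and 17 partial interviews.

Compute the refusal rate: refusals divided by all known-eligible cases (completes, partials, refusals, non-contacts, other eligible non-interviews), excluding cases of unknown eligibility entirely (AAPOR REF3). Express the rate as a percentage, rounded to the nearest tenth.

Numerator: 75
Denominator: 128 + 17 + 75 + 61 + 6 = 287
REF3 = 75 / 287 = 0.2613

26.1%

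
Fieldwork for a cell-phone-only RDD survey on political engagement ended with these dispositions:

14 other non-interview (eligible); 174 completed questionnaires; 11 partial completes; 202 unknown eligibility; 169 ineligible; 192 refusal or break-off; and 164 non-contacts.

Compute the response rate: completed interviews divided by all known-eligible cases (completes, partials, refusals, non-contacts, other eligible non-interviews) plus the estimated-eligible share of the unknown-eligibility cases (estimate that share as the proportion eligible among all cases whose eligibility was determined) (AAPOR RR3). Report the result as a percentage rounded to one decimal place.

Numerator → 174
Eligible (known) → 174 + 11 + 192 + 164 + 14 = 555
e = 555 / (555 + 169) = 555 / 724 = 0.7666
Estimated eligible among unknowns → 0.7666 × 202 = 154.85
Base → 555 + 154.85 = 709.85
RR3 = 174 / 709.85 = 0.2451

24.5%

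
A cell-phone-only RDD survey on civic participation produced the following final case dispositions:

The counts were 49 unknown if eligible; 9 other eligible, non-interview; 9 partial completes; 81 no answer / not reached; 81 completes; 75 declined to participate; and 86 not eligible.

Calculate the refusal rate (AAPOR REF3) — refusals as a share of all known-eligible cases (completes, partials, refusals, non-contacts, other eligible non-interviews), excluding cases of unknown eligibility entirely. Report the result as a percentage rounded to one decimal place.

29.4%

Numerator: 75
Base: 81 + 9 + 75 + 81 + 9 = 255
REF3 = 75 / 255 = 0.2941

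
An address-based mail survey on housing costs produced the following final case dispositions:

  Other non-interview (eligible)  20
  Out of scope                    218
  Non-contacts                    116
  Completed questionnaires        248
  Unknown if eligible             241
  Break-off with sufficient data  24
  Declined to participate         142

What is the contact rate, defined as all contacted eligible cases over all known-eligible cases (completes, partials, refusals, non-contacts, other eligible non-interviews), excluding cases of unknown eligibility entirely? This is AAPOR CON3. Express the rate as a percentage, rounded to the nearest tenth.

78.9%

Num = 248 + 24 + 142 + 20 = 434
Base = 248 + 24 + 142 + 116 + 20 = 550
CON3 = 434 / 550 = 0.7891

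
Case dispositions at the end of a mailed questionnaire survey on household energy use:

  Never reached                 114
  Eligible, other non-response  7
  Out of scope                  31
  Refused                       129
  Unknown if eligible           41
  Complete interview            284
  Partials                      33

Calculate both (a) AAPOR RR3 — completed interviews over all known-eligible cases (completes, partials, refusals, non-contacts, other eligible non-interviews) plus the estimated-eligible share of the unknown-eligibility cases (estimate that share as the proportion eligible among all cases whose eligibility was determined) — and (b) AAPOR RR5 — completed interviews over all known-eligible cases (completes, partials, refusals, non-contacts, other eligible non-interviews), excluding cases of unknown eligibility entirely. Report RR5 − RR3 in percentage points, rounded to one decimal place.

3.2

Numerator: 284
Determined eligible: 284 + 33 + 129 + 114 + 7 = 567
e = 567 / (567 + 31) = 567 / 598 = 0.9482
Estimated eligible among unknowns: 0.9482 × 41 = 38.88
Denom: 567 + 38.88 = 605.88
RR3 = 284 / 605.88 = 0.4687
Denom: 284 + 33 + 129 + 114 + 7 = 567
RR5 = 284 / 567 = 0.5009
Difference = 50.09 − 46.87 = 3.22 percentage points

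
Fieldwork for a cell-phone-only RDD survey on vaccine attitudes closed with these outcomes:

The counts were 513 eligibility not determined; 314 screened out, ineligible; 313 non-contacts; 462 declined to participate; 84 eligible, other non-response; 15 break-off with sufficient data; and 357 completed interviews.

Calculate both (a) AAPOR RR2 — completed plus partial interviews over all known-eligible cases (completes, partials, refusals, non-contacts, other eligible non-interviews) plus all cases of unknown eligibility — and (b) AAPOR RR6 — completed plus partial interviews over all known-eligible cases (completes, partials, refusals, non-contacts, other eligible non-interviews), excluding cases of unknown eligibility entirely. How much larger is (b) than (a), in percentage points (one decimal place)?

8.9

Num → 357 + 15 = 372
Denom → 357 + 15 + 462 + 313 + 84 + 513 = 1744
RR2 = 372 / 1744 = 0.2133
Denom → 357 + 15 + 462 + 313 + 84 = 1231
RR6 = 372 / 1231 = 0.3022
Difference = 30.22 − 21.33 = 8.89 percentage points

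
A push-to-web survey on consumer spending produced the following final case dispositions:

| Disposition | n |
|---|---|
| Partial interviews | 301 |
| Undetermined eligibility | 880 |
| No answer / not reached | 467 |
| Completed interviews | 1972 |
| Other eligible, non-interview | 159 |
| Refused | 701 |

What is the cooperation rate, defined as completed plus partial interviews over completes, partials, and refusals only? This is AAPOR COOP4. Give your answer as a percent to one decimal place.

76.4%

Numerator: 1972 + 301 = 2273
Base: 1972 + 301 + 701 = 2974
COOP4 = 2273 / 2974 = 0.7643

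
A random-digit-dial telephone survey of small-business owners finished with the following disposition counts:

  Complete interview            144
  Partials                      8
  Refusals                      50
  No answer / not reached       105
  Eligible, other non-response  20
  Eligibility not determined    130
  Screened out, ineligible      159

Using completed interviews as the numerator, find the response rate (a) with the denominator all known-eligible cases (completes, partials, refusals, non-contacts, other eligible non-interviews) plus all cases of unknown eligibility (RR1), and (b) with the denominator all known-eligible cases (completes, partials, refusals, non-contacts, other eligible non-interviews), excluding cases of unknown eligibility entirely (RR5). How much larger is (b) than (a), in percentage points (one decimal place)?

12.5

Num → 144
Denominator → 144 + 8 + 50 + 105 + 20 + 130 = 457
RR1 = 144 / 457 = 0.3151
Denominator → 144 + 8 + 50 + 105 + 20 = 327
RR5 = 144 / 327 = 0.4404
Difference = 44.04 − 31.51 = 12.53 percentage points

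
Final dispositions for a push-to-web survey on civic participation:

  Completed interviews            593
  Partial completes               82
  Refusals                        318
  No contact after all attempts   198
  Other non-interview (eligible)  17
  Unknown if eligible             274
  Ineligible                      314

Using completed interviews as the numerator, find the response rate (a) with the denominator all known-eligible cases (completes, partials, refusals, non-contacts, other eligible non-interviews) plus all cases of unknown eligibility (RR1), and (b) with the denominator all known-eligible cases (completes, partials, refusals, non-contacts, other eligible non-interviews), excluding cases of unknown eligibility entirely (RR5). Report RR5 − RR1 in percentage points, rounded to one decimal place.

Top: 593
Denominator: 593 + 82 + 318 + 198 + 17 + 274 = 1482
RR1 = 593 / 1482 = 0.4001
Denominator: 593 + 82 + 318 + 198 + 17 = 1208
RR5 = 593 / 1208 = 0.4909
Difference = 49.09 − 40.01 = 9.08 percentage points

9.1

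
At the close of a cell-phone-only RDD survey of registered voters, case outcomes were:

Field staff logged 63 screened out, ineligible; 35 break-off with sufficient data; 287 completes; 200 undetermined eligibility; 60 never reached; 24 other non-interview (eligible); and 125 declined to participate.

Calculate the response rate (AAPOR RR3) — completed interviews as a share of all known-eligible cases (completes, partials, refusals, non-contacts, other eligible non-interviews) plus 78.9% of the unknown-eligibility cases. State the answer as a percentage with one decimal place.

Top = 287
Eligible (known) = 287 + 35 + 125 + 60 + 24 = 531
Estimated eligible among unknowns = 0.7890 × 200 = 157.80
Base = 531 + 157.80 = 688.80
RR3 = 287 / 688.80 = 0.4167

41.7%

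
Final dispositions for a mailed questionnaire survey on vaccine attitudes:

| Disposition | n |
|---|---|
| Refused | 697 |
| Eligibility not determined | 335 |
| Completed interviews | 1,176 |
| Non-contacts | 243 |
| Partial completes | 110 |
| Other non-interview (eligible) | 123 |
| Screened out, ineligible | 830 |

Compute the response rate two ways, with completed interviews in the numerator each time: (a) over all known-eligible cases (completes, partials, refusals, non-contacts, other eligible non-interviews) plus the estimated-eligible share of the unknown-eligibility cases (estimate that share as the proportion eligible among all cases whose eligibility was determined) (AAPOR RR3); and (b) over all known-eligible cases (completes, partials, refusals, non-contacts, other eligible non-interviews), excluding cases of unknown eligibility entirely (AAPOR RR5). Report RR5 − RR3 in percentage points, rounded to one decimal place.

Top = 1176
Determined eligible = 1176 + 110 + 697 + 243 + 123 = 2349
e = 2349 / (2349 + 830) = 2349 / 3179 = 0.7389
Estimated eligible among unknowns = 0.7389 × 335 = 247.53
Denom = 2349 + 247.53 = 2596.53
RR3 = 1176 / 2596.53 = 0.4529
Denom = 1176 + 110 + 697 + 243 + 123 = 2349
RR5 = 1176 / 2349 = 0.5006
Difference = 50.06 − 45.29 = 4.77 percentage points

4.8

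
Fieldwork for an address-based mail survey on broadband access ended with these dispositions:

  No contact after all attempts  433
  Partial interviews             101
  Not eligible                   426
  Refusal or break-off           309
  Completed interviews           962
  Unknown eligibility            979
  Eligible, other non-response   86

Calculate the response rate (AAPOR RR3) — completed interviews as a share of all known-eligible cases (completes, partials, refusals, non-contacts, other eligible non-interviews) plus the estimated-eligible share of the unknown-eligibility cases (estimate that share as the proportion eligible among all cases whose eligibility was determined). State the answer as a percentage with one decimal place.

35.8%

Num: 962
Determined eligible: 962 + 101 + 309 + 433 + 86 = 1891
e = 1891 / (1891 + 426) = 1891 / 2317 = 0.8161
Estimated eligible among unknowns: 0.8161 × 979 = 798.96
Denominator: 1891 + 798.96 = 2689.96
RR3 = 962 / 2689.96 = 0.3576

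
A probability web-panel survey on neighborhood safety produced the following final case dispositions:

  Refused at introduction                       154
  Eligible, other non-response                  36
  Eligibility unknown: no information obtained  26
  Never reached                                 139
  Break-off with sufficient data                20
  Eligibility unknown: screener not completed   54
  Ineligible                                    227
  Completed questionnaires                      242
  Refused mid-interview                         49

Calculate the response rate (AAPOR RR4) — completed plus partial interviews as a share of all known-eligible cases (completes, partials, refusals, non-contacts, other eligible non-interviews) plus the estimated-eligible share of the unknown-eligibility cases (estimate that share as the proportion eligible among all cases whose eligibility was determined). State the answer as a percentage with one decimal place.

Refused = 154 + 49 = 203
Unknown if eligible = 54 + 26 = 80
Num → 242 + 20 = 262
Determined eligible → 242 + 20 + 203 + 139 + 36 = 640
e = 640 / (640 + 227) = 640 / 867 = 0.7382
e × U → 0.7382 × 80 = 59.06
Denom → 640 + 59.06 = 699.06
RR4 = 262 / 699.06 = 0.3748

37.5%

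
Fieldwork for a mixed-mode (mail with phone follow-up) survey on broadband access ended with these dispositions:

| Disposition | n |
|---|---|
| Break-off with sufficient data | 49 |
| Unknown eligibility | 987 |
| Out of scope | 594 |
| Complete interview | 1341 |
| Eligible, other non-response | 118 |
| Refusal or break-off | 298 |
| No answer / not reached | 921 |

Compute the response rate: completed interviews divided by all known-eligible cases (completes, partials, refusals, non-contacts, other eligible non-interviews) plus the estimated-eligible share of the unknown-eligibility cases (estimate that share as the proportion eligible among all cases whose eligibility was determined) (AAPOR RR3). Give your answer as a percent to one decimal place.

37.9%

Numerator: 1341
Determined eligible: 1341 + 49 + 298 + 921 + 118 = 2727
e = 2727 / (2727 + 594) = 2727 / 3321 = 0.8211
e × U: 0.8211 × 987 = 810.43
Base: 2727 + 810.43 = 3537.43
RR3 = 1341 / 3537.43 = 0.3791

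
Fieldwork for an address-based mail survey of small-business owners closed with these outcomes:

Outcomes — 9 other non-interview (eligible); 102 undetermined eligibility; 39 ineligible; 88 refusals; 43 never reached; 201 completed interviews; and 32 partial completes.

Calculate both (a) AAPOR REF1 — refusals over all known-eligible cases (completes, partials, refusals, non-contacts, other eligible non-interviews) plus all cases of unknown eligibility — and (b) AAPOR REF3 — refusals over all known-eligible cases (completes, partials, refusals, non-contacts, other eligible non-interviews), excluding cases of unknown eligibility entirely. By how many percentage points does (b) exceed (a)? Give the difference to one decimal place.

Top = 88
Base = 201 + 32 + 88 + 43 + 9 + 102 = 475
REF1 = 88 / 475 = 0.1853
Base = 201 + 32 + 88 + 43 + 9 = 373
REF3 = 88 / 373 = 0.2359
Difference = 23.59 − 18.53 = 5.06 percentage points

5.1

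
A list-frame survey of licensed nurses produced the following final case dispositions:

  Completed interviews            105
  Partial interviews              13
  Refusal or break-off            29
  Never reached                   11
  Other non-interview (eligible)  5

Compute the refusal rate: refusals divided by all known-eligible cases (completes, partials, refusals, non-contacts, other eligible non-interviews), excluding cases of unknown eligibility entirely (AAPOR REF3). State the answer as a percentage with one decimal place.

17.8%

Numerator: 29
Denom: 105 + 13 + 29 + 11 + 5 = 163
REF3 = 29 / 163 = 0.1779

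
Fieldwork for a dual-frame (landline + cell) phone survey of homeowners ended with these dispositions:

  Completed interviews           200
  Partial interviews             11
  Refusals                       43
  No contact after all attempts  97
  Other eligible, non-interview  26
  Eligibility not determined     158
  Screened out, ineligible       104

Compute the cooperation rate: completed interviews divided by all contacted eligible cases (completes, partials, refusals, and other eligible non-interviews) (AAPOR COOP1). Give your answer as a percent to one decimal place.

Num: 200
Denom: 200 + 11 + 43 + 26 = 280
COOP1 = 200 / 280 = 0.7143

71.4%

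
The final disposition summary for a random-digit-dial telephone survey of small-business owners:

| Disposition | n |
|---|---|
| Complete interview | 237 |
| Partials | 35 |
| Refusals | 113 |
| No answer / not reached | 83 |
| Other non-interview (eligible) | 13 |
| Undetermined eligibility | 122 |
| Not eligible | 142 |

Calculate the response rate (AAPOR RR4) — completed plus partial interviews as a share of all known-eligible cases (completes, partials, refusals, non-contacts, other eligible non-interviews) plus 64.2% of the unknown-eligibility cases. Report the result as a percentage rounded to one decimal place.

48.6%

Num → 237 + 35 = 272
Determined eligible → 237 + 35 + 113 + 83 + 13 = 481
e × U → 0.6420 × 122 = 78.32
Base → 481 + 78.32 = 559.32
RR4 = 272 / 559.32 = 0.4863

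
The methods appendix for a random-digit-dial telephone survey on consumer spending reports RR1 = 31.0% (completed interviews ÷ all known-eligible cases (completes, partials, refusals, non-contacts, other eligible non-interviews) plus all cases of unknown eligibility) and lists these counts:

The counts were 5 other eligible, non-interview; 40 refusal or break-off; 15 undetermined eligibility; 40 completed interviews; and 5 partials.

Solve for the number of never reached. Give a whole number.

24

RR1 = 40 / D = 0.310
D = 40 / 0.310 = 129.0
Rest of base = 105
never reached = 129.0 − 105 ≈ 24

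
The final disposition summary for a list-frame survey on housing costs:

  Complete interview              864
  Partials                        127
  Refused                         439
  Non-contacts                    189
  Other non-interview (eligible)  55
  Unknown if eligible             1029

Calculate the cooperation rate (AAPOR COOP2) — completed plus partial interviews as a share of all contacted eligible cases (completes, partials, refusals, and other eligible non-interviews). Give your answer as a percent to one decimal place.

66.7%

Numerator: 864 + 127 = 991
Denom: 864 + 127 + 439 + 55 = 1485
COOP2 = 991 / 1485 = 0.6673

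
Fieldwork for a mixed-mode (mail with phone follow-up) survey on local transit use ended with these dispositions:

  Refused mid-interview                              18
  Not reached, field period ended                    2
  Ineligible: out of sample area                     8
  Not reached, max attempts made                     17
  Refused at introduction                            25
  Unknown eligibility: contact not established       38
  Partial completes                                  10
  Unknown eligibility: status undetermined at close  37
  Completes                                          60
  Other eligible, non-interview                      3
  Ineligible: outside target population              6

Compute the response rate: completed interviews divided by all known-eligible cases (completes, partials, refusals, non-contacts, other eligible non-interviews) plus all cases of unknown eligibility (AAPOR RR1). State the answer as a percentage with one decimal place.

28.6%

Refusals = 25 + 18 = 43
No contact after all attempts = 2 + 17 = 19
Unknown if eligible = 38 + 37 = 75
Ineligible = 6 + 8 = 14
Num: 60
Denom: 60 + 10 + 43 + 19 + 3 + 75 = 210
RR1 = 60 / 210 = 0.2857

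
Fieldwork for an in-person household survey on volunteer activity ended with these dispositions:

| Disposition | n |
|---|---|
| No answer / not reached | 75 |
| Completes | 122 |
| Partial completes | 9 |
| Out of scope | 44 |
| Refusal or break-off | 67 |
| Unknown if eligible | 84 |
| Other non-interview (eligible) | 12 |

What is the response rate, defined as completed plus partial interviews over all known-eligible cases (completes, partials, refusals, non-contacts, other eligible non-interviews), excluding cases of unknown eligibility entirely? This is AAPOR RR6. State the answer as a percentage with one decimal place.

46.0%

Top: 122 + 9 = 131
Denominator: 122 + 9 + 67 + 75 + 12 = 285
RR6 = 131 / 285 = 0.4596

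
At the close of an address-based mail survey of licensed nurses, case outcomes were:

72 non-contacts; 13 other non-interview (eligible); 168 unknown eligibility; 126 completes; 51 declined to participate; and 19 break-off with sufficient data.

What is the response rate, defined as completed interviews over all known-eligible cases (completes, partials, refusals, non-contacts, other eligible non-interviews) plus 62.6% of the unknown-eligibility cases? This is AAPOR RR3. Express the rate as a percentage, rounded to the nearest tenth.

Num: 126
Known eligible: 126 + 19 + 51 + 72 + 13 = 281
Estimated eligible among unknowns: 0.6260 × 168 = 105.17
Base: 281 + 105.17 = 386.17
RR3 = 126 / 386.17 = 0.3263

32.6%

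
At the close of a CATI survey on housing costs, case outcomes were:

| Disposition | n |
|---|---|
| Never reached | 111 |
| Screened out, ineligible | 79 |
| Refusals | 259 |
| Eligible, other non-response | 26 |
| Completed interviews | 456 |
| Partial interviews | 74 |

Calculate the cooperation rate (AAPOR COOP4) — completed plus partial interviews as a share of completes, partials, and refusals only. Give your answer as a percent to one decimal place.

Numerator: 456 + 74 = 530
Base: 456 + 74 + 259 = 789
COOP4 = 530 / 789 = 0.6717

67.2%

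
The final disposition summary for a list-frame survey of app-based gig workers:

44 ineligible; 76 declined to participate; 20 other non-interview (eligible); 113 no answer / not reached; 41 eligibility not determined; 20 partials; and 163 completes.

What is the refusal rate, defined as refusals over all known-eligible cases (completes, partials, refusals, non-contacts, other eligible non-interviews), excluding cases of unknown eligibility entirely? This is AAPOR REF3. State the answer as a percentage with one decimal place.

Top: 76
Denominator: 163 + 20 + 76 + 113 + 20 = 392
REF3 = 76 / 392 = 0.1939

19.4%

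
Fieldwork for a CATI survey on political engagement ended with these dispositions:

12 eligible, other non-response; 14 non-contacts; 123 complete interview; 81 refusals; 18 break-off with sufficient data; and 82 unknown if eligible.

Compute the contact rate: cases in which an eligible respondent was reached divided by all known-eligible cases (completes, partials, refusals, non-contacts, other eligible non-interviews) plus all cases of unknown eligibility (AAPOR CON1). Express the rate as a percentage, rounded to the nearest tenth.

70.9%

Num: 123 + 18 + 81 + 12 = 234
Base: 123 + 18 + 81 + 14 + 12 + 82 = 330
CON1 = 234 / 330 = 0.7091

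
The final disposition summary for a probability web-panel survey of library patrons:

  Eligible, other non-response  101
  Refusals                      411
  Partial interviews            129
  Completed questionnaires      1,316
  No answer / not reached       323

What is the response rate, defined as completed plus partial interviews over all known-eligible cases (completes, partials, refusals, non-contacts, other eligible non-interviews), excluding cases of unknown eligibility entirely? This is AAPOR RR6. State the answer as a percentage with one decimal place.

63.4%

Numerator = 1316 + 129 = 1445
Base = 1316 + 129 + 411 + 323 + 101 = 2280
RR6 = 1445 / 2280 = 0.6338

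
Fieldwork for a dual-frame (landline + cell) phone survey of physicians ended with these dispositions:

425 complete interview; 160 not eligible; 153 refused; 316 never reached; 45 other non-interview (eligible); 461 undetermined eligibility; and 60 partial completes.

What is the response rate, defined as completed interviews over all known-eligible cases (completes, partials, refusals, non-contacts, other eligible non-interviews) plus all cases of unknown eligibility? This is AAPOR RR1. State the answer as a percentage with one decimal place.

Num → 425
Denom → 425 + 60 + 153 + 316 + 45 + 461 = 1460
RR1 = 425 / 1460 = 0.2911

29.1%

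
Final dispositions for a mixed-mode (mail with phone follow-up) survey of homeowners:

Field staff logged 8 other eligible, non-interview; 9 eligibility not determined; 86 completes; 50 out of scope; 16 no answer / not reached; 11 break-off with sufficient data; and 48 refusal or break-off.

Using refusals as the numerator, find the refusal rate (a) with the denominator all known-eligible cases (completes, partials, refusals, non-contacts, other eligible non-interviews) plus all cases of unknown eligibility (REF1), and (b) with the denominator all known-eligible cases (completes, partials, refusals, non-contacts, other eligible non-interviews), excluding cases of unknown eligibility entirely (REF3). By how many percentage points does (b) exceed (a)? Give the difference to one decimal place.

Top: 48
Denom: 86 + 11 + 48 + 16 + 8 + 9 = 178
REF1 = 48 / 178 = 0.2697
Denom: 86 + 11 + 48 + 16 + 8 = 169
REF3 = 48 / 169 = 0.2840
Difference = 28.40 − 26.97 = 1.43 percentage points

1.4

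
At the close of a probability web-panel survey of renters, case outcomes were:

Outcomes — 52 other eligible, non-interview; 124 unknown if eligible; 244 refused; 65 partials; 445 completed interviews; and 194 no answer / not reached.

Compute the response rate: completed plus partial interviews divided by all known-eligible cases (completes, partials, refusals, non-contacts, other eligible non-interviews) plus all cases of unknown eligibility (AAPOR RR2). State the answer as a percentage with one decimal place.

45.4%

Numerator → 445 + 65 = 510
Denominator → 445 + 65 + 244 + 194 + 52 + 124 = 1124
RR2 = 510 / 1124 = 0.4537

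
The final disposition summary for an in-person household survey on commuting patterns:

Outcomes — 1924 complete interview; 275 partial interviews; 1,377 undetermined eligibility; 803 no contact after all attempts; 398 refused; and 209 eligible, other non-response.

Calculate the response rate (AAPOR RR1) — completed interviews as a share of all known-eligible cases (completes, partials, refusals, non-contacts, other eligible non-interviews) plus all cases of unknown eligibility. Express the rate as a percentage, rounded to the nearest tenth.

Numerator: 1924
Denominator: 1924 + 275 + 398 + 803 + 209 + 1377 = 4986
RR1 = 1924 / 4986 = 0.3859

38.6%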